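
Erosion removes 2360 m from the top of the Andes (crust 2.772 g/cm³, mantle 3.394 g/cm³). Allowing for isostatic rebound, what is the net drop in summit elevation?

Rebound u = e ρ_c/ρ_m = 2360 m × 2.772/3.394 = 1927 m.
Net surface drop = e − u = 2360 m − 1927 m = e (ρ_m − ρ_c)/ρ_m = 433 m.

433 m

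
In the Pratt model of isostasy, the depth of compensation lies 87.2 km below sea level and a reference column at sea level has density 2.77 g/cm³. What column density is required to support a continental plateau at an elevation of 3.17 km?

2.67 g/cm³

Pratt balance: ρ_ref D = ρ (D + h).
ρ = ρ_ref D/(D + h) = 2.77 × 87.2 km/(87.2 km + 3.17 km) = 2.67 g/cm³.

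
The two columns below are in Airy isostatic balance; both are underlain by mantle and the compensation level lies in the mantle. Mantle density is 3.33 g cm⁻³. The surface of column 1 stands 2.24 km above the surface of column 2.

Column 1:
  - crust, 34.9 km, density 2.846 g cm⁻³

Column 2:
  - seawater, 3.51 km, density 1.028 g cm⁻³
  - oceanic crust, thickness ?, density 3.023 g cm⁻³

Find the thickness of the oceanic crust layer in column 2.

4.41 km

Take the compensation level at the base of the deeper column (depth z_c below the surface of column 1) and equate Σ ρ_i t_i down to z_c; mantle fills any gap and the z_c terms cancel.
Column 1: 34.9×2.846 + (z_c − 34.9)×3.33
Column 2: 2.24×0 + 3.51×1.028 + x×3.023 + (z_c − 2.24 − 3.51 − x)×3.33
The z_c×3.33 term appears on both sides and cancels. Collect the known terms of each column as K = Σ(ρt)_known − 3.33 × (depth of known layers): K_1 = 99.3254 − 3.33×34.9 = −16.8916; K_2 = 3.60828 − 3.33×(2.24 + 3.51) = −15.53922.
Balance: K_1 = K_2 − x×(3.33 − 3.023), so x = (K_2 − K_1)/(3.33 − 3.023) = 1.35238/0.307 = 4.41 km.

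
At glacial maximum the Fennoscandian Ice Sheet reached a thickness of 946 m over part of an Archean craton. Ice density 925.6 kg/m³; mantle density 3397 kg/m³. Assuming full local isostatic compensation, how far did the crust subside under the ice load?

258 m

By Archimedes' principle applied to the lithosphere: the ice load ρ_ice t is balanced by mantle displaced below, ρ_m s.
s = t ρ_ice / ρ_m = 946 m × 925.6/3397 = 258 m.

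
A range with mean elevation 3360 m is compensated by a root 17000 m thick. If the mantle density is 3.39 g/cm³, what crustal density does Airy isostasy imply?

ρ_c h = (ρ_m − ρ_c) r → ρ_c (h + r) = ρ_m r → ρ_c = ρ_m r / (h + r).
ρ_c = 3.39 × 17000 m / (3360 m + 17000 m) = 2.83 g/cm³.

2.83 g/cm³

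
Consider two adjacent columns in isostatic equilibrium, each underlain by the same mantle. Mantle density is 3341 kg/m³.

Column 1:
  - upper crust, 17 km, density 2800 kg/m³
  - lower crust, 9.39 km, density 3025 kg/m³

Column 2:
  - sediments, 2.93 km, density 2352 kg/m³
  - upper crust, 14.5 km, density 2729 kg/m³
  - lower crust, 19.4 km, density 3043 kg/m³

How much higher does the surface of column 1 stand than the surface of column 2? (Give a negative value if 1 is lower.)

For any compensation level in the mantle, the mantle terms cancel and isostasy reduces to e = (Σt_1 − Σt_2) − (Σ(ρt)_1 − Σ(ρt)_2) / ρ_m.
Σt_1 = 26.39 km; Σt_2 = 36.83 km; Σ(ρt)_1 = 76004.75; Σ(ρt)_2 = 105496.06 (in km·kg/m³).
e = (26.39 − 36.83) − (76004.75 − 105496.06) / 3341 = −1.61 km.

−1.61 km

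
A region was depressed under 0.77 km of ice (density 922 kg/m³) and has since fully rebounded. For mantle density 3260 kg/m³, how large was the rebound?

Removing the load lets mantle flow back in; uplift u satisfies ρ_ice t = ρ_m u.
u = t ρ_ice/ρ_m = 0.77 km × 922/3260 = 0.218 km.

0.218 km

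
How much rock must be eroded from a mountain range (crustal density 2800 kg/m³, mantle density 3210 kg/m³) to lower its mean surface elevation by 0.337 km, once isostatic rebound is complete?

2.64 km

Net drop Δ = e − u = e − e ρ_c/ρ_m = e (ρ_m − ρ_c)/ρ_m.
e = Δ ρ_m/(ρ_m − ρ_c) = 0.337 km × 3210/410 = 2.64 km.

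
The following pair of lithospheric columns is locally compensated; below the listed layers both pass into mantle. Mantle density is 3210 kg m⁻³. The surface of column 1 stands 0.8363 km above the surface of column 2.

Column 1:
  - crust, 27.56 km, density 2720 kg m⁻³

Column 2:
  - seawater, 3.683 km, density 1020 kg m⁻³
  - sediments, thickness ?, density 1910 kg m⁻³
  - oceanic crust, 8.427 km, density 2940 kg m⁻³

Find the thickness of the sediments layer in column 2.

Take the compensation level at the base of the deeper column (depth z_c below the surface of column 1) and equate Σ ρ_i t_i down to z_c; mantle fills any gap and the z_c terms cancel.
Column 1: 27.56×2720 + (z_c − 27.56)×3210
Column 2: 0.8363×0 + 3.683×1020 + x×1910 + 8.427×2940 + (z_c − 0.8363 − 12.11 − x)×3210
The z_c×3210 term appears on both sides and cancels. Collect the known terms of each column as K = Σ(ρt)_known − 3210 × (depth of known layers): K_1 = 74963.2 − 3210×27.56 = −13504.4; K_2 = 28532.04 − 3210×(0.8363 + 12.11) = −13025.583.
Balance: K_1 = K_2 − x×(3210 − 1910), so x = (K_2 − K_1)/(3210 − 1910) = 478.817/1300 = 0.368 km.

0.368 km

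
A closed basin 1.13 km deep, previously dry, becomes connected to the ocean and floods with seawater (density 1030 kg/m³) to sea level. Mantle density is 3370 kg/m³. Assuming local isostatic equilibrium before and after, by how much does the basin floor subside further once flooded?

After flooding the water column is d + s deep. Its weight must equal the weight of mantle displaced by the extra subsidence s: (d + s) ρ_w = s ρ_m.
s = d ρ_w / (ρ_m − ρ_w) = 1.13 km × 1030/(3370 − 1030) = 0.497 km.

0.497 km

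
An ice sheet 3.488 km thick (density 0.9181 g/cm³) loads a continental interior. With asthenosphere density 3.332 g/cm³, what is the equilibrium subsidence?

0.961 km

By Archimedes' principle applied to the lithosphere: the ice load ρ_ice t is balanced by mantle displaced below, ρ_m s.
s = t ρ_ice / ρ_m = 3.488 km × 0.9181/3.332 = 0.961 km.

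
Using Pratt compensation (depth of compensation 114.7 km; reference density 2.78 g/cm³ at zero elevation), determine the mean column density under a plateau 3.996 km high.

Pratt balance: ρ_ref D = ρ (D + h).
ρ = ρ_ref D/(D + h) = 2.78 × 114.7 km/(114.7 km + 3.996 km) = 2.69 g/cm³.

2.69 g/cm³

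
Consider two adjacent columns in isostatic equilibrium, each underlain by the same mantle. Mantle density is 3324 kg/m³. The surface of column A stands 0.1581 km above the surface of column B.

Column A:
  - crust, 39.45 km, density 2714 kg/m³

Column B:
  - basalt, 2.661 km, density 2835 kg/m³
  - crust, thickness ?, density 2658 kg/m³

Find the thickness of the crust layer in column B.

Take the compensation level at the base of the deeper column (depth z_c below the surface of column A) and equate Σ ρ_i t_i down to z_c; mantle fills any gap and the z_c terms cancel.
Column A: 39.45×2714 + (z_c − 39.45)×3324
Column B: 0.1581×0 + 2.661×2835 + x×2658 + (z_c − 0.1581 − 2.661 − x)×3324
The z_c×3324 term appears on both sides and cancels. Collect the known terms of each column as K = Σ(ρt)_known − 3324 × (depth of known layers): K_A = 107067.3 − 3324×39.45 = −24064.5; K_B = 7543.935 − 3324×(0.1581 + 2.661) = −1826.7534.
Balance: K_A = K_B − x×(3324 − 2658), so x = (K_B − K_A)/(3324 − 2658) = 22237.7/666 = 33.4 km.

33.4 km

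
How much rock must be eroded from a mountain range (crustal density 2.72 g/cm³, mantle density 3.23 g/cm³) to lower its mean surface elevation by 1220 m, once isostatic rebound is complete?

7730 m

Net drop Δ = e − u = e − e ρ_c/ρ_m = e (ρ_m − ρ_c)/ρ_m.
e = Δ ρ_m/(ρ_m − ρ_c) = 1220 m × 3.23/0.51 = 7730 m.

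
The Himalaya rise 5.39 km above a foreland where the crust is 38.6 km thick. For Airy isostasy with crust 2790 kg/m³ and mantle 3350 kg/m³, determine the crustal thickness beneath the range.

Root depth r = h ρ_c / (ρ_m − ρ_c) = 5.39 km × 2790 / 560 = 26.85 km.
Total thickness = T + h + r = 38.6 km + 5.39 km + 26.85 km = 70.8 km.

70.8 km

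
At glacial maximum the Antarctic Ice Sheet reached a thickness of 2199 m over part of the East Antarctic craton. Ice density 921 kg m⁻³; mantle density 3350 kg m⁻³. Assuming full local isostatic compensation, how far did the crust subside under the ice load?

605 m

Isostatic balance requires: the ice load ρ_ice t is balanced by mantle displaced below, ρ_m s.
s = t ρ_ice / ρ_m = 2199 m × 921/3350 = 605 m.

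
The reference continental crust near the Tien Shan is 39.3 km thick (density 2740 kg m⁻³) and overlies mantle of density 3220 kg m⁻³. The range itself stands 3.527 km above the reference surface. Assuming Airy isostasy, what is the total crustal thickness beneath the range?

Root depth r = h ρ_c / (ρ_m − ρ_c) = 3.527 km × 2740 / 480 = 20.13 km.
Total thickness = T + h + r = 39.3 km + 3.527 km + 20.13 km = 63 km.

63 km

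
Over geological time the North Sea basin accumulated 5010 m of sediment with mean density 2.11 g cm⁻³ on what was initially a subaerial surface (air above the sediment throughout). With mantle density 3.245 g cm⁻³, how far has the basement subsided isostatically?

3260 m

Subaerial load: s = t ρ_sed / ρ_m = 5010 m × 2.11/3.245 = 3260 m.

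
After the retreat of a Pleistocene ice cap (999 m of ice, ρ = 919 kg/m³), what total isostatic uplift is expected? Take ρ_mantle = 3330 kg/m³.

Removing the load lets mantle flow back in; uplift u satisfies ρ_ice t = ρ_m u.
u = t ρ_ice/ρ_m = 999 m × 919/3330 = 276 m.

276 m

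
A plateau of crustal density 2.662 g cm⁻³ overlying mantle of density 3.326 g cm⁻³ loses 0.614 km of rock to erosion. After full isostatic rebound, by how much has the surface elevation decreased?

0.123 km

Rebound u = e ρ_c/ρ_m = 0.614 km × 2.662/3.326 = 0.4914 km.
Net surface drop = e − u = 0.614 km − 0.4914 km = e (ρ_m − ρ_c)/ρ_m = 0.123 km.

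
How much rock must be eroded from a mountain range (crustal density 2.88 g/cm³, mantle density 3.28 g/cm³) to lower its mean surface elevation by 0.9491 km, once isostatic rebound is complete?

7.78 km

Net drop Δ = e − u = e − e ρ_c/ρ_m = e (ρ_m − ρ_c)/ρ_m.
e = Δ ρ_m/(ρ_m − ρ_c) = 0.9491 km × 3.28/0.4 = 7.78 km.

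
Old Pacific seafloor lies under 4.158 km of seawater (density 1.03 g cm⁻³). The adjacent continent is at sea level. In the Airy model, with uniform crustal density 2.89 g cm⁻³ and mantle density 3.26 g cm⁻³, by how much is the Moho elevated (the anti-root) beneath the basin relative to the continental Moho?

20.9 km

Equating mass per unit area of the two columns: replacing crust with seawater at the top is compensated by replacing crust with mantle at the base: d (ρ_c − ρ_w) = a (ρ_m − ρ_c).
a = d (ρ_c − ρ_w)/(ρ_m − ρ_c) = 4.158 km × 1.86/0.37 = 20.9 km.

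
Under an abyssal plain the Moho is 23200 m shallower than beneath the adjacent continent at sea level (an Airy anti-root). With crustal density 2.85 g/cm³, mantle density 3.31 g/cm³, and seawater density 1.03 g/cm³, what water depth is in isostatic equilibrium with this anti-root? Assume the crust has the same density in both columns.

5860 m

Replacing a thickness d of crust by seawater at the top must be balanced by replacing crust with mantle at the base: d (ρ_c − ρ_w) = a (ρ_m − ρ_c).
d = a (ρ_m − ρ_c)/(ρ_c − ρ_w) = 23200 m × 0.46/1.82 = 5860 m.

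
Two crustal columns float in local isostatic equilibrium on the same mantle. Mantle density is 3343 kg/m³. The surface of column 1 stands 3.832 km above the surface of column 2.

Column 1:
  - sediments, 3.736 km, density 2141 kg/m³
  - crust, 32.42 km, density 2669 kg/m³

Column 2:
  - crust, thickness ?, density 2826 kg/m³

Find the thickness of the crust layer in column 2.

26.2 km

Take the compensation level at the base of the deeper column (depth z_c below the surface of column 1) and equate Σ ρ_i t_i down to z_c; mantle fills any gap and the z_c terms cancel.
Column 1: 3.736×2141 + 32.42×2669 + (z_c − 36.156)×3343
Column 2: 3.832×0 + x×2826 + (z_c − 3.832 − 0 − x)×3343
The z_c×3343 term appears on both sides and cancels. Collect the known terms of each column as K = Σ(ρt)_known − 3343 × (depth of known layers): K_1 = 94527.756 − 3343×36.156 = −26341.752; K_2 = 0 − 3343×(3.832 + 0) = −12810.376.
Balance: K_1 = K_2 − x×(3343 − 2826), so x = (K_2 − K_1)/(3343 − 2826) = 13531.4/517 = 26.2 km.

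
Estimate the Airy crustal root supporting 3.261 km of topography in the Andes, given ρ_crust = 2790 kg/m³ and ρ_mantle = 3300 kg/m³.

Equating mass per unit area of the two columns: the weight of the topography is balanced by the buoyancy of the root, ρ_c h = (ρ_m − ρ_c) r.
r = h · ρ_c / (ρ_m − ρ_c) = 3.261 km × 2790 / (3300 − 2790) = 17.8 km.

17.8 km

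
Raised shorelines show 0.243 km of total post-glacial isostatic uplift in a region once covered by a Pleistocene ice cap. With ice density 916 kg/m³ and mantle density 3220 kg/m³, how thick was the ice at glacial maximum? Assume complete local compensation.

0.854 km

u = t ρ_ice/ρ_m → t = u ρ_m/ρ_ice = 0.243 km × 3220/916 = 0.854 km.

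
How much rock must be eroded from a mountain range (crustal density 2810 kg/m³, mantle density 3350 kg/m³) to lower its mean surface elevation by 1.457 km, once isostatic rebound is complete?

Net drop Δ = e − u = e − e ρ_c/ρ_m = e (ρ_m − ρ_c)/ρ_m.
e = Δ ρ_m/(ρ_m − ρ_c) = 1.457 km × 3350/540 = 9.04 km.

9.04 km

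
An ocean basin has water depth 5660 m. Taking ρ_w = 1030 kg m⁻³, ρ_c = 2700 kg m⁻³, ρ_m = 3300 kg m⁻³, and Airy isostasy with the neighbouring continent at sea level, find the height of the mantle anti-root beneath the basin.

Balancing pressure at the compensation depth: replacing crust with seawater at the top is compensated by replacing crust with mantle at the base: d (ρ_c − ρ_w) = a (ρ_m − ρ_c).
a = d (ρ_c − ρ_w)/(ρ_m − ρ_c) = 5660 m × 1670/600 = 15800 m.

15800 m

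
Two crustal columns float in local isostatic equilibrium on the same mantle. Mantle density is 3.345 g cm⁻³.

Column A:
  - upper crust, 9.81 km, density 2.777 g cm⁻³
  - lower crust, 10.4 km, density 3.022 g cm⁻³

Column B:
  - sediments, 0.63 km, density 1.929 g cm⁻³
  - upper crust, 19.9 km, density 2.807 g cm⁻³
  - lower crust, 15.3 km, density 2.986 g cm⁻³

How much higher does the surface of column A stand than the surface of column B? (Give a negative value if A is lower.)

−2.44 km

For any compensation level in the mantle, the mantle terms cancel and isostasy reduces to e = (Σt_A − Σt_B) − (Σ(ρt)_A − Σ(ρt)_B) / ρ_m.
Σt_A = 20.21 km; Σt_B = 35.83 km; Σ(ρt)_A = 58.67117; Σ(ρt)_B = 102.76037 (in km·g cm⁻³).
e = (20.21 − 35.83) − (58.67117 − 102.76037) / 3.345 = −2.44 km.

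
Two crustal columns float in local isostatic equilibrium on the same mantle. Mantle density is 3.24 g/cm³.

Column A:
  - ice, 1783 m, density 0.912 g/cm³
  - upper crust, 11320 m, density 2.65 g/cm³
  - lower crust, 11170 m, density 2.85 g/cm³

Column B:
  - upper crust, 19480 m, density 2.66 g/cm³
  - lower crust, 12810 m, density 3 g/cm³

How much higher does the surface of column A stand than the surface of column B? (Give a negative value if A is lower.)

For any compensation level in the mantle, the mantle terms cancel and isostasy reduces to e = (Σt_A − Σt_B) − (Σ(ρt)_A − Σ(ρt)_B) / ρ_m.
Σt_A = 24273 m; Σt_B = 32290 m; Σ(ρt)_A = 63458.596; Σ(ρt)_B = 90246.8 (in m·g/cm³).
e = (24273 − 32290) − (63458.596 − 90246.8) / 3.24 = 251 m.

251 m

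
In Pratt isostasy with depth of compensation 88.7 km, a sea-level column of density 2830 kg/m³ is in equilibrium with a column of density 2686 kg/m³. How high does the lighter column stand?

4.76 km

ρ_ref D = ρ (D + h) → h = D (ρ_ref − ρ)/ρ.
h = 88.7 km × (2830 − 2686)/2686 = 4.76 km.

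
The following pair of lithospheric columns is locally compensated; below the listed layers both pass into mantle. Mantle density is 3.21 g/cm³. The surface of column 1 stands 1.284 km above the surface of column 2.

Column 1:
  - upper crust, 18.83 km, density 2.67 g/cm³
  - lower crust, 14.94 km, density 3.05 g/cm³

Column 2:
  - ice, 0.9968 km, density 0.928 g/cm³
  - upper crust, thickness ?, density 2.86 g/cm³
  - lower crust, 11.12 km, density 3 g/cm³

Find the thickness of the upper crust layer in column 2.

Take the compensation level at the base of the deeper column (depth z_c below the surface of column 1) and equate Σ ρ_i t_i down to z_c; mantle fills any gap and the z_c terms cancel.
Column 1: 18.83×2.67 + 14.94×3.05 + (z_c − 33.77)×3.21
Column 2: 1.284×0 + 0.9968×0.928 + x×2.86 + 11.12×3 + (z_c − 1.284 − 12.1168 − x)×3.21
The z_c×3.21 term appears on both sides and cancels. Collect the known terms of each column as K = Σ(ρt)_known − 3.21 × (depth of known layers): K_1 = 95.8431 − 3.21×33.77 = −12.5586; K_2 = 34.2850304 − 3.21×(1.284 + 12.1168) = −8.7315376.
Balance: K_1 = K_2 − x×(3.21 − 2.86), so x = (K_2 − K_1)/(3.21 − 2.86) = 3.82706/0.35 = 10.9 km.

10.9 km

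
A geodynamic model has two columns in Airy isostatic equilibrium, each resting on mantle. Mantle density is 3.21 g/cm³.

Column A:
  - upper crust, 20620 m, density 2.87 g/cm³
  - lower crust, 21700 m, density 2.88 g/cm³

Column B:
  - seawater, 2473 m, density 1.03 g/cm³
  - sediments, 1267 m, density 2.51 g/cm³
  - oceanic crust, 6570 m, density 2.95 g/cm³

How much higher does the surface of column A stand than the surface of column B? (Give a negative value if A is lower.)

For any compensation level in the mantle, the mantle terms cancel and isostasy reduces to e = (Σt_A − Σt_B) − (Σ(ρt)_A − Σ(ρt)_B) / ρ_m.
Σt_A = 42320 m; Σt_B = 10310 m; Σ(ρt)_A = 121675.4; Σ(ρt)_B = 25108.86 (in m·g/cm³).
e = (42320 − 10310) − (121675.4 − 25108.86) / 3.21 = 1930 m.

1930 m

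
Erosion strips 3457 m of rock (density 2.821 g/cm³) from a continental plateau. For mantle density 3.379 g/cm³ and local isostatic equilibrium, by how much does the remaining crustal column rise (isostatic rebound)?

2890 m

Unloading: uplift u = e ρ_c/ρ_m = 3457 m × 2.821/3.379 = 2890 m.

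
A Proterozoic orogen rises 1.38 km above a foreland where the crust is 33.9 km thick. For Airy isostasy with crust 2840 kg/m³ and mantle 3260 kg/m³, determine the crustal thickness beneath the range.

44.6 km

Root depth r = h ρ_c / (ρ_m − ρ_c) = 1.38 km × 2840 / 420 = 9.331 km.
Total thickness = T + h + r = 33.9 km + 1.38 km + 9.331 km = 44.6 km.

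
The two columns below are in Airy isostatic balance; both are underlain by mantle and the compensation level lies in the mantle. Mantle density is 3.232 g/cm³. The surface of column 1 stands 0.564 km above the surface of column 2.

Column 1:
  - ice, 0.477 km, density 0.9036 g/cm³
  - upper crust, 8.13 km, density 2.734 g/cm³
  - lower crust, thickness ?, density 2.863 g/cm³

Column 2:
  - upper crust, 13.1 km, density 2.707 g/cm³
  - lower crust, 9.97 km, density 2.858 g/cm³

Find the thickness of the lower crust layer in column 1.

Take the compensation level at the base of the deeper column (depth z_c below the surface of column 1) and equate Σ ρ_i t_i down to z_c; mantle fills any gap and the z_c terms cancel.
Column 1: 0.477×0.9036 + 8.13×2.734 + x×2.863 + (z_c − 8.607 − x)×3.232
Column 2: 0.564×0 + 13.1×2.707 + 9.97×2.858 + (z_c − 0.564 − 23.07)×3.232
The z_c×3.232 term appears on both sides and cancels. Collect the known terms of each column as K = Σ(ρt)_known − 3.232 × (depth of known layers): K_1 = 22.6584372 − 3.232×8.607 = −5.1593868; K_2 = 63.95596 − 3.232×(0.564 + 23.07) = −12.429128.
Balance: K_1 − x×(3.232 − 2.863) = K_2, so x = (K_1 − K_2)/(3.232 − 2.863) = 7.26974/0.369 = 19.7 km.

19.7 km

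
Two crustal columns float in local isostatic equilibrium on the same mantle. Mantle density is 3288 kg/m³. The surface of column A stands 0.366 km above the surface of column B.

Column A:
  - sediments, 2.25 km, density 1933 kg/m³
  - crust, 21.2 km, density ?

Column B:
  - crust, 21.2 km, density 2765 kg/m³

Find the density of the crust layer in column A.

2850 kg/m³

Take the compensation level at the base of the deeper column (depth z_c below the surface of column A) and equate Σ ρ_i t_i down to z_c; mantle fills any gap and the z_c terms cancel.
Column A: 2.25×1933 + 21.2×ρ + (z_c − 23.45)×3288
Column B: 0.366×0 + 21.2×2765 + (z_c − 0.366 − 21.2)×3288
The z_c×3288 term appears on both sides and cancels. Collect the known terms of each column as K = Σ(ρt)_known − 3288 × (depth of known layers): K_A = 4349.25 − 3288×23.45 = −72754.35; K_B = 58618 − 3288×(0.366 + 21.2) = −12291.008.
Balance: K_A + 21.2×ρ = K_B, so ρ = (K_B − K_A)/21.2 = 60463.3/21.2 = 2850 kg/m³.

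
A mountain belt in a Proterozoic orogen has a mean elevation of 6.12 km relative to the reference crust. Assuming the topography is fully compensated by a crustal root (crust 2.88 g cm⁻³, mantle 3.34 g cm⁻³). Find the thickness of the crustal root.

38.3 km

Isostatic balance requires: the weight of the topography is balanced by the buoyancy of the root, ρ_c h = (ρ_m − ρ_c) r.
r = h · ρ_c / (ρ_m − ρ_c) = 6.12 km × 2.88 / (3.34 − 2.88) = 38.3 km.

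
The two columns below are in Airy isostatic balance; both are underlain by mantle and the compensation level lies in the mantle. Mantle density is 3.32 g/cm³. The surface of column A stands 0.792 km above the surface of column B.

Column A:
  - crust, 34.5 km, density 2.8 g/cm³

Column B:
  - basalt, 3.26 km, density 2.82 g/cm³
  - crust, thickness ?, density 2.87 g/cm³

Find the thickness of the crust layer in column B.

30.4 km

Take the compensation level at the base of the deeper column (depth z_c below the surface of column A) and equate Σ ρ_i t_i down to z_c; mantle fills any gap and the z_c terms cancel.
Column A: 34.5×2.8 + (z_c − 34.5)×3.32
Column B: 0.792×0 + 3.26×2.82 + x×2.87 + (z_c − 0.792 − 3.26 − x)×3.32
The z_c×3.32 term appears on both sides and cancels. Collect the known terms of each column as K = Σ(ρt)_known − 3.32 × (depth of known layers): K_A = 96.6 − 3.32×34.5 = −17.94; K_B = 9.1932 − 3.32×(0.792 + 3.26) = −4.25944.
Balance: K_A = K_B − x×(3.32 − 2.87), so x = (K_B − K_A)/(3.32 − 2.87) = 13.6806/0.45 = 30.4 km.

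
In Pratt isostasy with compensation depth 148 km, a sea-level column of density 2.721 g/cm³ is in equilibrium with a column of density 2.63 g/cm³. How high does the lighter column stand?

5.12 km

ρ_ref D = ρ (D + h) → h = D (ρ_ref − ρ)/ρ.
h = 148 km × (2.721 − 2.63)/2.63 = 5.12 km.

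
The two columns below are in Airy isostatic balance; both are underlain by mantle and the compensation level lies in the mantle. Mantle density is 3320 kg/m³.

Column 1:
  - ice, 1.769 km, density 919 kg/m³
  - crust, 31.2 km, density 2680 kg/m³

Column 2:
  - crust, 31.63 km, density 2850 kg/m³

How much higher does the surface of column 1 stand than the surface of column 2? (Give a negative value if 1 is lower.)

For any compensation level in the mantle, the mantle terms cancel and isostasy reduces to e = (Σt_1 − Σt_2) − (Σ(ρt)_1 − Σ(ρt)_2) / ρ_m.
Σt_1 = 32.969 km; Σt_2 = 31.63 km; Σ(ρt)_1 = 85241.711; Σ(ρt)_2 = 90145.5 (in km·kg/m³).
e = (32.969 − 31.63) − (85241.711 − 90145.5) / 3320 = 2.82 km.

2.82 km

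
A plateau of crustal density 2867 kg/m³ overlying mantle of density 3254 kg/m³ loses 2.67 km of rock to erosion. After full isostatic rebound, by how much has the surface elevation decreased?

Rebound u = e ρ_c/ρ_m = 2.67 km × 2867/3254 = 2.352 km.
Net surface drop = e − u = 2.67 km − 2.352 km = e (ρ_m − ρ_c)/ρ_m = 0.318 km.

0.318 km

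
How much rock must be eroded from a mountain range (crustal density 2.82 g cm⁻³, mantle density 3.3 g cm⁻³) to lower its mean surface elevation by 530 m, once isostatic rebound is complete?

Net drop Δ = e − u = e − e ρ_c/ρ_m = e (ρ_m − ρ_c)/ρ_m.
e = Δ ρ_m/(ρ_m − ρ_c) = 530 m × 3.3/0.48 = 3640 m.

3640 m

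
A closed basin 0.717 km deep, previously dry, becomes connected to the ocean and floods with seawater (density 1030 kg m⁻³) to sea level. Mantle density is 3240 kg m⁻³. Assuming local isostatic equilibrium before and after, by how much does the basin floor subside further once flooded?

0.334 km

After flooding the water column is d + s deep. Its weight must equal the weight of mantle displaced by the extra subsidence s: (d + s) ρ_w = s ρ_m.
s = d ρ_w / (ρ_m − ρ_w) = 0.717 km × 1030/(3240 − 1030) = 0.334 km.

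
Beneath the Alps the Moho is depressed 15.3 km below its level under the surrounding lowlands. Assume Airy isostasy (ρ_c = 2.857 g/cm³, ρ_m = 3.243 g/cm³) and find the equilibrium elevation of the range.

Isostatic balance requires: ρ_c h = (ρ_m − ρ_c) r.
h = r (ρ_m − ρ_c) / ρ_c = 15.3 km × (3.243 − 2.857) / 2.857 = 2.07 km.

2.07 km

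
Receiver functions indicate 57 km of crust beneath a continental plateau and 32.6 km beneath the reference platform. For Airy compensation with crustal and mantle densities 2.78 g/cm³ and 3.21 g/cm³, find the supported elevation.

Excess crust Δ = 57 km − 32.6 km = 24.4 km, split between elevation h and root r with h + r = Δ.
Airy balance ρ_c h = (ρ_m − ρ_c) r gives r = h ρ_c/(ρ_m − ρ_c), so h (1 + ρ_c/(ρ_m − ρ_c)) = Δ, i.e. h = Δ (ρ_m − ρ_c)/ρ_m.
h = 24.4 km × 0.43/3.21 = 3.27 km.

3.27 km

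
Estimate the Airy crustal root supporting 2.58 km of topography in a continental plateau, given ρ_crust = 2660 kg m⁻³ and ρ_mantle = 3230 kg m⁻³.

12 km

By Archimedes' principle applied to the lithosphere: the weight of the topography is balanced by the buoyancy of the root, ρ_c h = (ρ_m − ρ_c) r.
r = h · ρ_c / (ρ_m − ρ_c) = 2.58 km × 2660 / (3230 − 2660) = 12 km.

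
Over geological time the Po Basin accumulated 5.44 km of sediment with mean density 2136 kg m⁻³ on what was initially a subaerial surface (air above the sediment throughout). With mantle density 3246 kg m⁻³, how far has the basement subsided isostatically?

3.58 km

Subaerial load: s = t ρ_sed / ρ_m = 5.44 km × 2136/3246 = 3.58 km.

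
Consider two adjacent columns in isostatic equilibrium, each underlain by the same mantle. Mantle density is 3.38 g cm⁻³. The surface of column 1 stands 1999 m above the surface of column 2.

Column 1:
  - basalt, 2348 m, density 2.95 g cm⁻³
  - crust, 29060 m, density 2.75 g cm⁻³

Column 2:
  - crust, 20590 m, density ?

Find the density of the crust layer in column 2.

2.77 g cm⁻³

Take the compensation level at the base of the deeper column (depth z_c below the surface of column 1) and equate Σ ρ_i t_i down to z_c; mantle fills any gap and the z_c terms cancel.
Column 1: 2348×2.95 + 29060×2.75 + (z_c − 31408)×3.38
Column 2: 1999×0 + 20590×ρ + (z_c − 1999 − 20590)×3.38
The z_c×3.38 term appears on both sides and cancels. Collect the known terms of each column as K = Σ(ρt)_known − 3.38 × (depth of known layers): K_1 = 86841.6 − 3.38×31408 = −19317.44; K_2 = 0 − 3.38×(1999 + 20590) = −76350.82.
Balance: K_1 = K_2 + 20590×ρ, so ρ = (K_1 − K_2)/20590 = 57033.4/20590 = 2.77 g cm⁻³.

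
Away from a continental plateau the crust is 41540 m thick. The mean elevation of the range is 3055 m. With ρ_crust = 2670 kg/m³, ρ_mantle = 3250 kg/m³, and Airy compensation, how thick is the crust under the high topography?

Root depth r = h ρ_c / (ρ_m − ρ_c) = 3055 m × 2670 / 580 = 14060 m.
Total thickness = T + h + r = 41540 m + 3055 m + 14060 m = 58700 m.

58700 m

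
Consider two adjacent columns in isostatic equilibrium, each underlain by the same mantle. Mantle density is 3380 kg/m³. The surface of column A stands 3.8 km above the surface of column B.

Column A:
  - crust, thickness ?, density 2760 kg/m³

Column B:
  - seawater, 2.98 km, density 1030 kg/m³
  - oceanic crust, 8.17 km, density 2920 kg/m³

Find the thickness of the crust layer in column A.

Take the compensation level at the base of the deeper column (depth z_c below the surface of column A) and equate Σ ρ_i t_i down to z_c; mantle fills any gap and the z_c terms cancel.
Column A: x×2760 + (z_c − 0 − x)×3380
Column B: 3.8×0 + 2.98×1030 + 8.17×2920 + (z_c − 3.8 − 11.15)×3380
The z_c×3380 term appears on both sides and cancels. Collect the known terms of each column as K = Σ(ρt)_known − 3380 × (depth of known layers): K_A = 0 − 3380×0 = 0; K_B = 26925.8 − 3380×(3.8 + 11.15) = −23605.2.
Balance: K_A − x×(3380 − 2760) = K_B, so x = (K_A − K_B)/(3380 − 2760) = 23605.2/620 = 38.1 km.

38.1 km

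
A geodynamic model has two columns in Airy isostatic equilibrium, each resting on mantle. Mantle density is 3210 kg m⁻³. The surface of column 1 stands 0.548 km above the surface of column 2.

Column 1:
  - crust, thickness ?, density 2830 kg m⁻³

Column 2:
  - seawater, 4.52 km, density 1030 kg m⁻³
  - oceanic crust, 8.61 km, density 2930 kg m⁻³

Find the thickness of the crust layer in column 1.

36.9 km

Take the compensation level at the base of the deeper column (depth z_c below the surface of column 1) and equate Σ ρ_i t_i down to z_c; mantle fills any gap and the z_c terms cancel.
Column 1: x×2830 + (z_c − 0 − x)×3210
Column 2: 0.548×0 + 4.52×1030 + 8.61×2930 + (z_c − 0.548 − 13.13)×3210
The z_c×3210 term appears on both sides and cancels. Collect the known terms of each column as K = Σ(ρt)_known − 3210 × (depth of known layers): K_1 = 0 − 3210×0 = 0; K_2 = 29882.9 − 3210×(0.548 + 13.13) = −14023.48.
Balance: K_1 − x×(3210 − 2830) = K_2, so x = (K_1 − K_2)/(3210 − 2830) = 14023.5/380 = 36.9 km.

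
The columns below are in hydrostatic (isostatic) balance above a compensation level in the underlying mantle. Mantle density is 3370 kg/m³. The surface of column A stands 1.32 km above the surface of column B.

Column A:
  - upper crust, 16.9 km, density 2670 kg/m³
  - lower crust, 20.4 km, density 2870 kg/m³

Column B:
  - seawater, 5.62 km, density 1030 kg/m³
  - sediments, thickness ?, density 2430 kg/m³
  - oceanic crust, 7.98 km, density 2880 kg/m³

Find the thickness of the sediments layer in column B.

0.554 km

Take the compensation level at the base of the deeper column (depth z_c below the surface of column A) and equate Σ ρ_i t_i down to z_c; mantle fills any gap and the z_c terms cancel.
Column A: 16.9×2670 + 20.4×2870 + (z_c − 37.3)×3370
Column B: 1.32×0 + 5.62×1030 + x×2430 + 7.98×2880 + (z_c − 1.32 − 13.6 − x)×3370
The z_c×3370 term appears on both sides and cancels. Collect the known terms of each column as K = Σ(ρt)_known − 3370 × (depth of known layers): K_A = 103671 − 3370×37.3 = −22030; K_B = 28771 − 3370×(1.32 + 13.6) = −21509.4.
Balance: K_A = K_B − x×(3370 − 2430), so x = (K_B − K_A)/(3370 − 2430) = 520.6/940 = 0.554 km.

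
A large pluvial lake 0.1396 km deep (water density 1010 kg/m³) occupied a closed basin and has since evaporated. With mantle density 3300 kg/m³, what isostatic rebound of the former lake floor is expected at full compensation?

u = d ρ_w/ρ_m = 0.1396 km × 1010/3300 = 0.0427 km.

0.0427 km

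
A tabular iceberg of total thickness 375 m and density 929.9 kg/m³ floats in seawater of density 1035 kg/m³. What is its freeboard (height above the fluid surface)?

38.1 m

Floating equilibrium: submerged depth d = t ρ_obj/ρ_fluid = 375 m × 929.9/1035 = 336.9 m.
Freeboard = t − d = 375 m − 336.9 m = 38.1 m.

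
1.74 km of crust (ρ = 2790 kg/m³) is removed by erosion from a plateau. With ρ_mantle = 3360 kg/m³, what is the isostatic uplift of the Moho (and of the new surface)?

Unloading: uplift u = e ρ_c/ρ_m = 1.74 km × 2790/3360 = 1.44 km.

1.44 km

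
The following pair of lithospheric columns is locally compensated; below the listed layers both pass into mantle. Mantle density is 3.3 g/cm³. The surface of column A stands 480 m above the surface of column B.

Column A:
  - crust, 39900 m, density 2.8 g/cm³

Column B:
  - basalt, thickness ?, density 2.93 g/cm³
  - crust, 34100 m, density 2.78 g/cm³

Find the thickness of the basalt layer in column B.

1710 m

Take the compensation level at the base of the deeper column (depth z_c below the surface of column A) and equate Σ ρ_i t_i down to z_c; mantle fills any gap and the z_c terms cancel.
Column A: 39900×2.8 + (z_c − 39900)×3.3
Column B: 480×0 + x×2.93 + 34100×2.78 + (z_c − 480 − 34100 − x)×3.3
The z_c×3.3 term appears on both sides and cancels. Collect the known terms of each column as K = Σ(ρt)_known − 3.3 × (depth of known layers): K_A = 111720 − 3.3×39900 = −19950; K_B = 94798 − 3.3×(480 + 34100) = −19316.
Balance: K_A = K_B − x×(3.3 − 2.93), so x = (K_B − K_A)/(3.3 − 2.93) = 634/0.37 = 1710 m.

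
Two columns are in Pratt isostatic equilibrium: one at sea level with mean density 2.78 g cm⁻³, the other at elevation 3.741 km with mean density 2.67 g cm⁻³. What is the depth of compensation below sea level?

ρ_ref D = ρ (D + h) → D (ρ_ref − ρ) = ρ h.
D = ρ h/(ρ_ref − ρ) = 2.67 × 3.741 km/(2.78 − 2.67) = 90.8 km.

90.8 km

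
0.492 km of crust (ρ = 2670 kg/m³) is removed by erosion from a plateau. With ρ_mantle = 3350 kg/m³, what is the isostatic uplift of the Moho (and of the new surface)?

Unloading: uplift u = e ρ_c/ρ_m = 0.492 km × 2670/3350 = 0.392 km.

0.392 km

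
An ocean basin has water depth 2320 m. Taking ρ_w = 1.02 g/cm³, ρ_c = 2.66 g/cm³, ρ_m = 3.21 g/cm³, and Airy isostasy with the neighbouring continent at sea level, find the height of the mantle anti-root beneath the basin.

Isostatic balance requires: replacing crust with seawater at the top is compensated by replacing crust with mantle at the base: d (ρ_c − ρ_w) = a (ρ_m − ρ_c).
a = d (ρ_c − ρ_w)/(ρ_m − ρ_c) = 2320 m × 1.64/0.55 = 6920 m.

6920 m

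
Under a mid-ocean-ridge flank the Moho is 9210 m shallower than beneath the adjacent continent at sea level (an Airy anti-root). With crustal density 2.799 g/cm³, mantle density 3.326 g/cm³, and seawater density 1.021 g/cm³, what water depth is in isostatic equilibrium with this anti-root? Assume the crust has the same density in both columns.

2730 m

Replacing a thickness d of crust by seawater at the top must be balanced by replacing crust with mantle at the base: d (ρ_c − ρ_w) = a (ρ_m − ρ_c).
d = a (ρ_m − ρ_c)/(ρ_c − ρ_w) = 9210 m × 0.527/1.778 = 2730 m.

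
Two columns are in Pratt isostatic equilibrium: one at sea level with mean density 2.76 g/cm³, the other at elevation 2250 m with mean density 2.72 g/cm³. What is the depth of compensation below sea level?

153000 m

ρ_ref D = ρ (D + h) → D (ρ_ref − ρ) = ρ h.
D = ρ h/(ρ_ref − ρ) = 2.72 × 2250 m/(2.76 − 2.72) = 153000 m.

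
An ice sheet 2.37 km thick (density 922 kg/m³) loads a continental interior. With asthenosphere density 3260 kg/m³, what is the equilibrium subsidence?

0.67 km

In Airy isostatic equilibrium: the ice load ρ_ice t is balanced by mantle displaced below, ρ_m s.
s = t ρ_ice / ρ_m = 2.37 km × 922/3260 = 0.67 km.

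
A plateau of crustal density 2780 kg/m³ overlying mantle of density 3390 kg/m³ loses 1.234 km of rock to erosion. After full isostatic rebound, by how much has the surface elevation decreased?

0.222 km

Rebound u = e ρ_c/ρ_m = 1.234 km × 2780/3390 = 1.012 km.
Net surface drop = e − u = 1.234 km − 1.012 km = e (ρ_m − ρ_c)/ρ_m = 0.222 km.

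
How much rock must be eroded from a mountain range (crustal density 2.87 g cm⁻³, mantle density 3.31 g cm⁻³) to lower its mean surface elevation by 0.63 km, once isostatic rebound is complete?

Net drop Δ = e − u = e − e ρ_c/ρ_m = e (ρ_m − ρ_c)/ρ_m.
e = Δ ρ_m/(ρ_m − ρ_c) = 0.63 km × 3.31/0.44 = 4.74 km.

4.74 km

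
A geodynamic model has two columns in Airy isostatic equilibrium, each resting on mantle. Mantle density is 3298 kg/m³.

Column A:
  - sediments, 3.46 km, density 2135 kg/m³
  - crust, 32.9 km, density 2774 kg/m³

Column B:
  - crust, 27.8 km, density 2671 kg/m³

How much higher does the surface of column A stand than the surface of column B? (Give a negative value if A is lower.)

1.16 km

For any compensation level in the mantle, the mantle terms cancel and isostasy reduces to e = (Σt_A − Σt_B) − (Σ(ρt)_A − Σ(ρt)_B) / ρ_m.
Σt_A = 36.36 km; Σt_B = 27.8 km; Σ(ρt)_A = 98651.7; Σ(ρt)_B = 74253.8 (in km·kg/m³).
e = (36.36 − 27.8) − (98651.7 − 74253.8) / 3298 = 1.16 km.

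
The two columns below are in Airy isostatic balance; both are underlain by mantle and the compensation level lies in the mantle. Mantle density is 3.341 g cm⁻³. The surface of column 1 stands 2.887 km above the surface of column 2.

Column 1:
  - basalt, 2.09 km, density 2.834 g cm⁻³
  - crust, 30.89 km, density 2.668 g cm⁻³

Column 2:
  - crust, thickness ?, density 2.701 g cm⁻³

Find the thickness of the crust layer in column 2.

Take the compensation level at the base of the deeper column (depth z_c below the surface of column 1) and equate Σ ρ_i t_i down to z_c; mantle fills any gap and the z_c terms cancel.
Column 1: 2.09×2.834 + 30.89×2.668 + (z_c − 32.98)×3.341
Column 2: 2.887×0 + x×2.701 + (z_c − 2.887 − 0 − x)×3.341
The z_c×3.341 term appears on both sides and cancels. Collect the known terms of each column as K = Σ(ρt)_known − 3.341 × (depth of known layers): K_1 = 88.33758 − 3.341×32.98 = −21.8486; K_2 = 0 − 3.341×(2.887 + 0) = −9.645467.
Balance: K_1 = K_2 − x×(3.341 − 2.701), so x = (K_2 − K_1)/(3.341 − 2.701) = 12.2031/0.64 = 19.1 km.

19.1 km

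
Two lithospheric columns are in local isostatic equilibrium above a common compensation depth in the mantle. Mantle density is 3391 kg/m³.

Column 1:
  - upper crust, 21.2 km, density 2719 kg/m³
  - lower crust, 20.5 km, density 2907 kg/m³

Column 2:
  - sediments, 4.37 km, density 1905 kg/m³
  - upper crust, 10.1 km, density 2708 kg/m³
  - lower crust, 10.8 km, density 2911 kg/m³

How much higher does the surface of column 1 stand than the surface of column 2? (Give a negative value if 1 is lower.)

For any compensation level in the mantle, the mantle terms cancel and isostasy reduces to e = (Σt_1 − Σt_2) − (Σ(ρt)_1 − Σ(ρt)_2) / ρ_m.
Σt_1 = 41.7 km; Σt_2 = 25.27 km; Σ(ρt)_1 = 117236.3; Σ(ρt)_2 = 67114.45 (in km·kg/m³).
e = (41.7 − 25.27) − (117236.3 − 67114.45) / 3391 = 1.65 km.

1.65 km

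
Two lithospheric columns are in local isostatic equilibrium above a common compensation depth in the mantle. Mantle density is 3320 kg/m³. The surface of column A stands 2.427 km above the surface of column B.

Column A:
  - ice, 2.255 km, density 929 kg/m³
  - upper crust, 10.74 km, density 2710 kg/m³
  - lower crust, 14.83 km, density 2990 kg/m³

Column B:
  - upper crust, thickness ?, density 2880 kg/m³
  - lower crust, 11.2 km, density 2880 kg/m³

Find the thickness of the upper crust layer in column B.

Take the compensation level at the base of the deeper column (depth z_c below the surface of column A) and equate Σ ρ_i t_i down to z_c; mantle fills any gap and the z_c terms cancel.
Column A: 2.255×929 + 10.74×2710 + 14.83×2990 + (z_c − 27.825)×3320
Column B: 2.427×0 + x×2880 + 11.2×2880 + (z_c − 2.427 − 11.2 − x)×3320
The z_c×3320 term appears on both sides and cancels. Collect the known terms of each column as K = Σ(ρt)_known − 3320 × (depth of known layers): K_A = 75541.995 − 3320×27.825 = −16837.005; K_B = 32256 − 3320×(2.427 + 11.2) = −12985.64.
Balance: K_A = K_B − x×(3320 − 2880), so x = (K_B − K_A)/(3320 − 2880) = 3851.37/440 = 8.75 km.

8.75 km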